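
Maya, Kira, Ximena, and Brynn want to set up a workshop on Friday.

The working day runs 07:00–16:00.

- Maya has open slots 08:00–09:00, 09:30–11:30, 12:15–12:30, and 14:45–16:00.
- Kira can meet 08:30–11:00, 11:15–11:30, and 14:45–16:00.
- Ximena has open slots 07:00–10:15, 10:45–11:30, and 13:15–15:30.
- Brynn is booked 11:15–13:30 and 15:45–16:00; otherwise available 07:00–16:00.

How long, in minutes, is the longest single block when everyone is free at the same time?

Brynn free within 07:00–16:00: 07:00–11:15, 13:30–15:45.
Maya ∩ Kira: 08:30–09:00, 09:30–11:00, 11:15–11:30, 14:45–16:00.
Maya ∩ Kira ∩ Ximena: 08:30–09:00, 09:30–10:15, 10:45–11:00, 11:15–11:30, 14:45–15:30.
Maya ∩ Kira ∩ Ximena ∩ Brynn: 08:30–09:00, 09:30–10:15, 10:45–11:00, 14:45–15:30.
Common window lengths: 30, 45, 15, 45 min; longest is 45.

45 minutes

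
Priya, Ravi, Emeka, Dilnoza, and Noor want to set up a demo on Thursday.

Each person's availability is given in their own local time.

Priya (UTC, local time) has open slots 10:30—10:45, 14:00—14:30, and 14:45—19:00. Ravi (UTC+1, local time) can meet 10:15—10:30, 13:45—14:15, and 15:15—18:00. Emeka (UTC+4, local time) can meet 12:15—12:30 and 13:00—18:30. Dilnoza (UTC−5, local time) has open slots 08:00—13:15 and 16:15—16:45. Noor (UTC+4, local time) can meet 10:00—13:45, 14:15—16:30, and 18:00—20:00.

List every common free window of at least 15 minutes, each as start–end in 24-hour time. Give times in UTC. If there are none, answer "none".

14:15–14:30

Priya → UTC: 10:30–10:45, 14:00–14:30, 14:45–19:00.
Ravi → UTC: 09:15–09:30, 12:45–13:15, 14:15–17:00.
Emeka → UTC: 08:15–08:30, 09:00–14:30.
Dilnoza → UTC: 13:00–18:15, 21:15–21:45.
Noor → UTC: 06:00–09:45, 10:15–12:30, 14:00–16:00.
Priya ∩ Ravi: 14:15–14:30, 14:45–17:00.
Priya ∩ Ravi ∩ Emeka: 14:15–14:30.
Priya ∩ Ravi ∩ Emeka ∩ Dilnoza: 14:15–14:30.
Priya ∩ Ravi ∩ Emeka ∩ Dilnoza ∩ Noor: 14:15–14:30.
Windows ≥ 15 min: 14:15–14:30.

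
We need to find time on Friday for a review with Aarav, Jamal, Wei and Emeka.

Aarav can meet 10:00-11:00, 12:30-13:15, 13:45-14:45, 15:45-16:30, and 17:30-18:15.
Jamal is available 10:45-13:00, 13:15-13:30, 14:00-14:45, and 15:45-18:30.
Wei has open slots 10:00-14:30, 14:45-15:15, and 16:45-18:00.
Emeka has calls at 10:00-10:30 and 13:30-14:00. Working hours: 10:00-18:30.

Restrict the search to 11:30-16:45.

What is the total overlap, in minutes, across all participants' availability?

Emeka free within 10:00–18:30: 10:30–13:30, 14:00–18:30.
Aarav ∩ Jamal: 10:45–11:00, 12:30–13:00, 14:00–14:45, 15:45–16:30, 17:30–18:15.
Aarav ∩ Jamal ∩ Wei: 10:45–11:00, 12:30–13:00, 14:00–14:30, 17:30–18:00.
Aarav ∩ Jamal ∩ Wei ∩ Emeka: 10:45–11:00, 12:30–13:00, 14:00–14:30, 17:30–18:00.
Restricted to 11:30–16:45: 12:30–13:00, 14:00–14:30.
Total common minutes: 30 + 30 = 60.

60 minutes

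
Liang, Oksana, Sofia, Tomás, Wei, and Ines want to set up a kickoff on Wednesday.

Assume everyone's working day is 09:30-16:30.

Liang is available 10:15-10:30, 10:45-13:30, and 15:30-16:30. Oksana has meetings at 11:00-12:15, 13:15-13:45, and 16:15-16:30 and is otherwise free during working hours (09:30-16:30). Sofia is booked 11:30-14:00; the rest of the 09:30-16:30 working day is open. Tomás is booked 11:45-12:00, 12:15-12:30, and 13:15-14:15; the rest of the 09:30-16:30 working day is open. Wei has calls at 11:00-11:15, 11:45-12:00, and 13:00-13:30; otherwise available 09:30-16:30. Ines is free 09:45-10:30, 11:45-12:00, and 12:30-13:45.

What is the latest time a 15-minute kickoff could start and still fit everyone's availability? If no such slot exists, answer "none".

10:15

Oksana free within 09:30–16:30: 09:30–11:00, 12:15–13:15, 13:45–16:15.
Sofia free within 09:30–16:30: 09:30–11:30, 14:00–16:30.
Tomás free within 09:30–16:30: 09:30–11:45, 12:00–12:15, 12:30–13:15, 14:15–16:30.
Wei free within 09:30–16:30: 09:30–11:00, 11:15–11:45, 12:00–13:00, 13:30–16:30.
Liang ∩ Oksana: 10:15–10:30, 10:45–11:00, 12:15–13:15, 15:30–16:15.
Liang ∩ Oksana ∩ Sofia: 10:15–10:30, 10:45–11:00, 15:30–16:15.
Liang ∩ Oksana ∩ Sofia ∩ Tomás: 10:15–10:30, 10:45–11:00, 15:30–16:15.
Liang ∩ Oksana ∩ Sofia ∩ Tomás ∩ Wei: 10:15–10:30, 10:45–11:00, 15:30–16:15.
Liang ∩ Oksana ∩ Sofia ∩ Tomás ∩ Wei ∩ Ines: 10:15–10:30.
Windows ≥ 15 min: 10:15–10:30.
Latest start in the last window 10:15–10:30 is 10:30 − 15 min = 10:15.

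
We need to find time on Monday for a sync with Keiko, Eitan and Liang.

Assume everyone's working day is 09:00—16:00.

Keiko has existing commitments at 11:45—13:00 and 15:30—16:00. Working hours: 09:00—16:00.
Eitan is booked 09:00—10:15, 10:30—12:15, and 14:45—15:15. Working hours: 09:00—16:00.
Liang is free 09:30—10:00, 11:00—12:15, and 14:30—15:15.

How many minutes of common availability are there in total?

15 minutes

Keiko free within 09:00–16:00: 09:00–11:45, 13:00–15:30.
Eitan free within 09:00–16:00: 10:15–10:30, 12:15–14:45, 15:15–16:00.
Keiko ∩ Eitan: 10:15–10:30, 13:00–14:45, 15:15–15:30.
Keiko ∩ Eitan ∩ Liang: 14:30–14:45.
Total common minutes: 15.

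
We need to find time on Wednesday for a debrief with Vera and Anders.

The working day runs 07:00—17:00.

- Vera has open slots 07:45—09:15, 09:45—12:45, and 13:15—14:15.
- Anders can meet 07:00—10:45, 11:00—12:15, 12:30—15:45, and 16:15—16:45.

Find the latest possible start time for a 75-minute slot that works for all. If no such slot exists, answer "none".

Vera ∩ Anders: 07:45–09:15, 09:45–10:45, 11:00–12:15, 12:30–12:45, 13:15–14:15.
Windows ≥ 75 min: 07:45–09:15, 11:00–12:15.
Latest start in the last window 11:00–12:15 is 12:15 − 75 min = 11:00.

11:00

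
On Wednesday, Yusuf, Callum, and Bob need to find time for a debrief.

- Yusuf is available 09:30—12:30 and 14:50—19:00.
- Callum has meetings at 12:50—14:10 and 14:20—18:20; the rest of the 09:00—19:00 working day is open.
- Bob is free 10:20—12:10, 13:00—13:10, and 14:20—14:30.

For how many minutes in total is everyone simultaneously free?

110 minutes

Callum free within 09:00–19:00: 09:00–12:50, 14:10–14:20, 18:20–19:00.
Yusuf ∩ Callum: 09:30–12:30, 18:20–19:00.
Yusuf ∩ Callum ∩ Bob: 10:20–12:10.
Total common minutes: 110.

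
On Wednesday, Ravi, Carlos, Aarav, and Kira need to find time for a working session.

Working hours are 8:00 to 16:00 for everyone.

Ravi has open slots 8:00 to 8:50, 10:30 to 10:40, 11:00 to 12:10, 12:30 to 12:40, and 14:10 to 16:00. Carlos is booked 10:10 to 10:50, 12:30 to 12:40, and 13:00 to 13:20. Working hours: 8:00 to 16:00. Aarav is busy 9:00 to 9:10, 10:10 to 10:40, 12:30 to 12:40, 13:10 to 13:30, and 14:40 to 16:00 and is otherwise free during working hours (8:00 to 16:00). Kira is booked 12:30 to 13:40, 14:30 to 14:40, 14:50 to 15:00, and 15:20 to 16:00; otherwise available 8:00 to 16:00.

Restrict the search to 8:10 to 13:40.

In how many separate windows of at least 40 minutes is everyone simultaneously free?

2

Carlos free within 08:00–16:00: 08:00–10:10, 10:50–12:30, 12:40–13:00, 13:20–16:00.
Aarav free within 08:00–16:00: 08:00–09:00, 09:10–10:10, 10:40–12:30, 12:40–13:10, 13:30–14:40.
Kira free within 08:00–16:00: 08:00–12:30, 13:40–14:30, 14:40–14:50, 15:00–15:20.
Ravi ∩ Carlos: 08:00–08:50, 11:00–12:10, 14:10–16:00.
Ravi ∩ Carlos ∩ Aarav: 08:00–08:50, 11:00–12:10, 14:10–14:40.
Ravi ∩ Carlos ∩ Aarav ∩ Kira: 08:00–08:50, 11:00–12:10, 14:10–14:30.
Restricted to 08:10–13:40: 08:10–08:50, 11:00–12:10.
Windows ≥ 40 min: 08:10–08:50, 11:00–12:10.
That's 2 windows.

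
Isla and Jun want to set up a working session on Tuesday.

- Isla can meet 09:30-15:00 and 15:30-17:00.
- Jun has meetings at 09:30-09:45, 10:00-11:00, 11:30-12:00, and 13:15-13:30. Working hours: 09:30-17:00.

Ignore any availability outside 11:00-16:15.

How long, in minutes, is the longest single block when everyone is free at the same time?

90 minutes

Jun free within 09:30–17:00: 09:45–10:00, 11:00–11:30, 12:00–13:15, 13:30–17:00.
Isla ∩ Jun: 09:45–10:00, 11:00–11:30, 12:00–13:15, 13:30–15:00, 15:30–17:00.
Restricted to 11:00–16:15: 11:00–11:30, 12:00–13:15, 13:30–15:00, 15:30–16:15.
Common window lengths: 30, 75, 90, 45 min; longest is 90.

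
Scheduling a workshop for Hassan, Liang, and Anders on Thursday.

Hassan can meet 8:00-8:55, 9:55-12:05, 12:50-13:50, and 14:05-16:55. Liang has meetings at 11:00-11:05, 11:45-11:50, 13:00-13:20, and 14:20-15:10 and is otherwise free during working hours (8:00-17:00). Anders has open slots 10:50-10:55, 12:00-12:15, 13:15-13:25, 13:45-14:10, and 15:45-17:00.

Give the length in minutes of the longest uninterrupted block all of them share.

Liang free within 08:00–17:00: 08:00–11:00, 11:05–11:45, 11:50–13:00, 13:20–14:20, 15:10–17:00.
Hassan ∩ Liang: 08:00–08:55, 09:55–11:00, 11:05–11:45, 11:50–12:05, 12:50–13:00, 13:20–13:50, 14:05–14:20, 15:10–16:55.
Hassan ∩ Liang ∩ Anders: 10:50–10:55, 12:00–12:05, 13:20–13:25, 13:45–13:50, 14:05–14:10, 15:45–16:55.
Common window lengths: 5, 5, 5, 5, 5, 70 min; longest is 70.

70 minutes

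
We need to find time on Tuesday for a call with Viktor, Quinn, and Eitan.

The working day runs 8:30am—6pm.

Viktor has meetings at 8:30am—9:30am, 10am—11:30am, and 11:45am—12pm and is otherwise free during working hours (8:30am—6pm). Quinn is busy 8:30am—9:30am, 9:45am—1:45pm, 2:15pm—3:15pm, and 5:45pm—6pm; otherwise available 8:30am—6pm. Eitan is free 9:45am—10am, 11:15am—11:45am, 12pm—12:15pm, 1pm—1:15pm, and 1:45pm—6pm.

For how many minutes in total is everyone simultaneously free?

180 minutes

Viktor free within 08:30–18:00: 09:30–10:00, 11:30–11:45, 12:00–18:00.
Quinn free within 08:30–18:00: 09:30–09:45, 13:45–14:15, 15:15–17:45.
Viktor ∩ Quinn: 09:30–09:45, 13:45–14:15, 15:15–17:45.
Viktor ∩ Quinn ∩ Eitan: 13:45–14:15, 15:15–17:45.
Total common minutes: 30 + 150 = 180.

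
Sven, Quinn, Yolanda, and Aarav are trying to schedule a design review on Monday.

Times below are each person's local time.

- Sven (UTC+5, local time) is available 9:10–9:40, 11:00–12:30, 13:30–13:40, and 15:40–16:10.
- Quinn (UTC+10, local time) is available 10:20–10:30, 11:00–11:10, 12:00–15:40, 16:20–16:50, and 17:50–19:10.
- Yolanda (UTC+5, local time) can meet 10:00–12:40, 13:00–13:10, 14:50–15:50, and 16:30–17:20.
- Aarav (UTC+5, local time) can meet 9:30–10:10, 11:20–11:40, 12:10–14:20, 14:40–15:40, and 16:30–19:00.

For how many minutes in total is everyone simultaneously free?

20 minutes

Sven → UTC: 04:10–04:40, 06:00–07:30, 08:30–08:40, 10:40–11:10.
Quinn → UTC: 00:20–00:30, 01:00–01:10, 02:00–05:40, 06:20–06:50, 07:50–09:10.
Yolanda → UTC: 05:00–07:40, 08:00–08:10, 09:50–10:50, 11:30–12:20.
Aarav → UTC: 04:30–05:10, 06:20–06:40, 07:10–09:20, 09:40–10:40, 11:30–14:00.
Sven ∩ Quinn: 04:10–04:40, 06:20–06:50, 08:30–08:40.
Sven ∩ Quinn ∩ Yolanda: 06:20–06:50.
Sven ∩ Quinn ∩ Yolanda ∩ Aarav: 06:20–06:40.
Total common minutes: 20.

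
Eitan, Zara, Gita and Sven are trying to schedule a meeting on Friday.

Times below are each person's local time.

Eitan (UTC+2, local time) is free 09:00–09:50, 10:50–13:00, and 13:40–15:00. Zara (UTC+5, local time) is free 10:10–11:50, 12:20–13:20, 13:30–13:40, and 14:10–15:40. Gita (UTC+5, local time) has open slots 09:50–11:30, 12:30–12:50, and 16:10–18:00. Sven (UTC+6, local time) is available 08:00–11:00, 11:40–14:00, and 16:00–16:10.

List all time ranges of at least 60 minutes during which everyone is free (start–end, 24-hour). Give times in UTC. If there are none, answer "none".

Eitan → UTC: 07:00–07:50, 08:50–11:00, 11:40–13:00.
Zara → UTC: 05:10–06:50, 07:20–08:20, 08:30–08:40, 09:10–10:40.
Gita → UTC: 04:50–06:30, 07:30–07:50, 11:10–13:00.
Sven → UTC: 02:00–05:00, 05:40–08:00, 10:00–10:10.
Eitan ∩ Zara: 07:20–07:50, 09:10–10:40.
Eitan ∩ Zara ∩ Gita: 07:30–07:50.
Eitan ∩ Zara ∩ Gita ∩ Sven: 07:30–07:50.
Windows ≥ 60 min: (none).

none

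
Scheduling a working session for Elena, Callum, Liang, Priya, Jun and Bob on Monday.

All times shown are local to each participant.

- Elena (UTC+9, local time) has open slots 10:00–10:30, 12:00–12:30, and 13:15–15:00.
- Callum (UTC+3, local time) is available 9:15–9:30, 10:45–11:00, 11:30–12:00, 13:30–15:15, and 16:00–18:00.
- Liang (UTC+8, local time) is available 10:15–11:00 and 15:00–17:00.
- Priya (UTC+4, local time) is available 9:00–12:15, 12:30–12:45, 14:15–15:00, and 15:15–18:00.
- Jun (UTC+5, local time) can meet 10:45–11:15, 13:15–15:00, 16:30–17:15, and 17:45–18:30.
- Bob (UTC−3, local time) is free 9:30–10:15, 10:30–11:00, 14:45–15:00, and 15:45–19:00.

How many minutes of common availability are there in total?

0 minutes

Elena → UTC: 01:00–01:30, 03:00–03:30, 04:15–06:00.
Callum → UTC: 06:15–06:30, 07:45–08:00, 08:30–09:00, 10:30–12:15, 13:00–15:00.
Liang → UTC: 02:15–03:00, 07:00–09:00.
Priya → UTC: 05:00–08:15, 08:30–08:45, 10:15–11:00, 11:15–14:00.
Jun → UTC: 05:45–06:15, 08:15–10:00, 11:30–12:15, 12:45–13:30.
Bob → UTC: 12:30–13:15, 13:30–14:00, 17:45–18:00, 18:45–22:00.
Elena ∩ Callum: (none).
Elena ∩ Callum ∩ Liang: (none).
Elena ∩ Callum ∩ Liang ∩ Priya: (none).
Elena ∩ Callum ∩ Liang ∩ Priya ∩ Jun: (none).
Elena ∩ Callum ∩ Liang ∩ Priya ∩ Jun ∩ Bob: (none).
Total common minutes: 0.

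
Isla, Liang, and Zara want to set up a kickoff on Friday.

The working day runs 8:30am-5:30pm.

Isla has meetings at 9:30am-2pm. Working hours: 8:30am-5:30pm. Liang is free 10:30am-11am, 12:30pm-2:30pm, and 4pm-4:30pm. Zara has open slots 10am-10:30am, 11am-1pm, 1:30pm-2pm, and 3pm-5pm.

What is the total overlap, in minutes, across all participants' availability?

Isla free within 08:30–17:30: 08:30–09:30, 14:00–17:30.
Isla ∩ Liang: 14:00–14:30, 16:00–16:30.
Isla ∩ Liang ∩ Zara: 16:00–16:30.
Total common minutes: 30.

30 minutes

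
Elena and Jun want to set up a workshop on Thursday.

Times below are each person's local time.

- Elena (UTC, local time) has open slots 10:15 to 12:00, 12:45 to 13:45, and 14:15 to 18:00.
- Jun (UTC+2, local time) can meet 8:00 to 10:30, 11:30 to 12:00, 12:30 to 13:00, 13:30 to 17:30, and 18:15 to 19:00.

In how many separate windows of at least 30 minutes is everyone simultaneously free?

Elena → UTC: 10:15–12:00, 12:45–13:45, 14:15–18:00.
Jun → UTC: 06:00–08:30, 09:30–10:00, 10:30–11:00, 11:30–15:30, 16:15–17:00.
Elena ∩ Jun: 10:30–11:00, 11:30–12:00, 12:45–13:45, 14:15–15:30, 16:15–17:00.
Windows ≥ 30 min: 10:30–11:00, 11:30–12:00, 12:45–13:45, 14:15–15:30, 16:15–17:00.
That's 5 windows.

5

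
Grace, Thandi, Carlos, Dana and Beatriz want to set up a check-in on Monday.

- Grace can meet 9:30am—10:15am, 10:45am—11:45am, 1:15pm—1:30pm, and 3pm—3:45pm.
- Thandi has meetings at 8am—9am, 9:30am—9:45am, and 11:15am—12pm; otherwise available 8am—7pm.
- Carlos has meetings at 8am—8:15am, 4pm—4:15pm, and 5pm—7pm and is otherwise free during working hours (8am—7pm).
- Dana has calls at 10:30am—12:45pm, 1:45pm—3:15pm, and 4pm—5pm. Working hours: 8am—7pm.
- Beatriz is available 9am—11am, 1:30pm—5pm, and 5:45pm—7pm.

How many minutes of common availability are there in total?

Thandi free within 08:00–19:00: 09:00–09:30, 09:45–11:15, 12:00–19:00.
Carlos free within 08:00–19:00: 08:15–16:00, 16:15–17:00.
Dana free within 08:00–19:00: 08:00–10:30, 12:45–13:45, 15:15–16:00, 17:00–19:00.
Grace ∩ Thandi: 09:45–10:15, 10:45–11:15, 13:15–13:30, 15:00–15:45.
Grace ∩ Thandi ∩ Carlos: 09:45–10:15, 10:45–11:15, 13:15–13:30, 15:00–15:45.
Grace ∩ Thandi ∩ Carlos ∩ Dana: 09:45–10:15, 13:15–13:30, 15:15–15:45.
Grace ∩ Thandi ∩ Carlos ∩ Dana ∩ Beatriz: 09:45–10:15, 15:15–15:45.
Total common minutes: 30 + 30 = 60.

60 minutes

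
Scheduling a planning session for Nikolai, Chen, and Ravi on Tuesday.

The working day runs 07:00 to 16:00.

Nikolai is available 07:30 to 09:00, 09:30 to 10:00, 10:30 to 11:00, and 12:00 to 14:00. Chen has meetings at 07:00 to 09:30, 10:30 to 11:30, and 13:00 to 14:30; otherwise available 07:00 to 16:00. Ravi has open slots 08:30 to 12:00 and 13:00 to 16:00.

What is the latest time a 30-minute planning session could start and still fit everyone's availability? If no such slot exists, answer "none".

09:30

Chen free within 07:00–16:00: 09:30–10:30, 11:30–13:00, 14:30–16:00.
Nikolai ∩ Chen: 09:30–10:00, 12:00–13:00.
Nikolai ∩ Chen ∩ Ravi: 09:30–10:00.
Windows ≥ 30 min: 09:30–10:00.
Latest start in the last window 09:30–10:00 is 10:00 − 30 min = 09:30.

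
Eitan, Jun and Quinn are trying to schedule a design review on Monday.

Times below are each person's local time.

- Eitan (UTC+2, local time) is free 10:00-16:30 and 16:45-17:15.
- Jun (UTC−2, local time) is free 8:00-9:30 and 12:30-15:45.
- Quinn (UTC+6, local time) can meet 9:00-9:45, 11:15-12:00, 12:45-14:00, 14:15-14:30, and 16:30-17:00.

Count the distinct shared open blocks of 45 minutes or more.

Eitan → UTC: 08:00–14:30, 14:45–15:15.
Jun → UTC: 10:00–11:30, 14:30–17:45.
Quinn → UTC: 03:00–03:45, 05:15–06:00, 06:45–08:00, 08:15–08:30, 10:30–11:00.
Eitan ∩ Jun: 10:00–11:30, 14:45–15:15.
Eitan ∩ Jun ∩ Quinn: 10:30–11:00.
Windows ≥ 45 min: (none).
That's 0 windows.

0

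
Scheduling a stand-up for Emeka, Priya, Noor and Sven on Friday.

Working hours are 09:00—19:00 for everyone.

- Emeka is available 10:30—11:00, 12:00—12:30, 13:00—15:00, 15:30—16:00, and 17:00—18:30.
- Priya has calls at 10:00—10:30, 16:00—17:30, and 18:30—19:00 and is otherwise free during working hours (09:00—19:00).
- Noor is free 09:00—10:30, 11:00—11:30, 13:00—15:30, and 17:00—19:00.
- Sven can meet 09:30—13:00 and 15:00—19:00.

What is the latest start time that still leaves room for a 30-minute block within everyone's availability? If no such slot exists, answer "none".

18:00

Priya free within 09:00–19:00: 09:00–10:00, 10:30–16:00, 17:30–18:30.
Emeka ∩ Priya: 10:30–11:00, 12:00–12:30, 13:00–15:00, 15:30–16:00, 17:30–18:30.
Emeka ∩ Priya ∩ Noor: 13:00–15:00, 17:30–18:30.
Emeka ∩ Priya ∩ Noor ∩ Sven: 17:30–18:30.
Windows ≥ 30 min: 17:30–18:30.
Latest start in the last window 17:30–18:30 is 18:30 − 30 min = 18:00.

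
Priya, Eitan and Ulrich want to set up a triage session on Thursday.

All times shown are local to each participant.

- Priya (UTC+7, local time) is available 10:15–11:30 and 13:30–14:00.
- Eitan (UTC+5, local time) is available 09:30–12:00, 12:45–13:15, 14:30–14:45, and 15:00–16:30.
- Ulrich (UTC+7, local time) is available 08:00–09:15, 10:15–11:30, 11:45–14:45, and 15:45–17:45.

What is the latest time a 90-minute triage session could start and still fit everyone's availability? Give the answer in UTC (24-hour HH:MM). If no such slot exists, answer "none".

none

Priya → UTC: 03:15–04:30, 06:30–07:00.
Eitan → UTC: 04:30–07:00, 07:45–08:15, 09:30–09:45, 10:00–11:30.
Ulrich → UTC: 01:00–02:15, 03:15–04:30, 04:45–07:45, 08:45–10:45.
Priya ∩ Eitan: 06:30–07:00.
Priya ∩ Eitan ∩ Ulrich: 06:30–07:00.
Windows ≥ 90 min: (none).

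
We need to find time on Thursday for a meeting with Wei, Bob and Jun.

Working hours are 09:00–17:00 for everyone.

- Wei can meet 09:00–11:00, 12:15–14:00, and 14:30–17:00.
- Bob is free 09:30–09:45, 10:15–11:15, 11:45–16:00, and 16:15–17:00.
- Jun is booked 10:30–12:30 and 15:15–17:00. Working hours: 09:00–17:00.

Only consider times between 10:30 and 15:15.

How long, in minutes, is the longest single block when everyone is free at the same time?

Jun free within 09:00–17:00: 09:00–10:30, 12:30–15:15.
Wei ∩ Bob: 09:30–09:45, 10:15–11:00, 12:15–14:00, 14:30–16:00, 16:15–17:00.
Wei ∩ Bob ∩ Jun: 09:30–09:45, 10:15–10:30, 12:30–14:00, 14:30–15:15.
Restricted to 10:30–15:15: 12:30–14:00, 14:30–15:15.
Common window lengths: 90, 45 min; longest is 90.

90 minutes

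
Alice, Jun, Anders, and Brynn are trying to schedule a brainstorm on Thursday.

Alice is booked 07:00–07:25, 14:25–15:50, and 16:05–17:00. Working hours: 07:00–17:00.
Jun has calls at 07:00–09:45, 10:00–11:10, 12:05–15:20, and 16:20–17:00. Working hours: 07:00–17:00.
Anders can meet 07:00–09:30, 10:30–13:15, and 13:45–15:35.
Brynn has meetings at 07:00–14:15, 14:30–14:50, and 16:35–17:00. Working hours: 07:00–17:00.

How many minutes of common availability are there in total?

Alice free within 07:00–17:00: 07:25–14:25, 15:50–16:05.
Jun free within 07:00–17:00: 09:45–10:00, 11:10–12:05, 15:20–16:20.
Brynn free within 07:00–17:00: 14:15–14:30, 14:50–16:35.
Alice ∩ Jun: 09:45–10:00, 11:10–12:05, 15:50–16:05.
Alice ∩ Jun ∩ Anders: 11:10–12:05.
Alice ∩ Jun ∩ Anders ∩ Brynn: (none).
Total common minutes: 0.

0 minutes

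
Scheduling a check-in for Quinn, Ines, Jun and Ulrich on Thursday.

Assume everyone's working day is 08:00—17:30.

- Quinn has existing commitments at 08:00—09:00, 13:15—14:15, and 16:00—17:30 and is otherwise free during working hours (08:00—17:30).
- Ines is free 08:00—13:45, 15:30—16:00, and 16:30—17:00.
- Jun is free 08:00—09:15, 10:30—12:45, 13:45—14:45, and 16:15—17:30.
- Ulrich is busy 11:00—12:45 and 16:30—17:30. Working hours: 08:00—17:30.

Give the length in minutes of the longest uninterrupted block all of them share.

Quinn free within 08:00–17:30: 09:00–13:15, 14:15–16:00.
Ulrich free within 08:00–17:30: 08:00–11:00, 12:45–16:30.
Quinn ∩ Ines: 09:00–13:15, 15:30–16:00.
Quinn ∩ Ines ∩ Jun: 09:00–09:15, 10:30–12:45.
Quinn ∩ Ines ∩ Jun ∩ Ulrich: 09:00–09:15, 10:30–11:00.
Common window lengths: 15, 30 min; longest is 30.

30 minutes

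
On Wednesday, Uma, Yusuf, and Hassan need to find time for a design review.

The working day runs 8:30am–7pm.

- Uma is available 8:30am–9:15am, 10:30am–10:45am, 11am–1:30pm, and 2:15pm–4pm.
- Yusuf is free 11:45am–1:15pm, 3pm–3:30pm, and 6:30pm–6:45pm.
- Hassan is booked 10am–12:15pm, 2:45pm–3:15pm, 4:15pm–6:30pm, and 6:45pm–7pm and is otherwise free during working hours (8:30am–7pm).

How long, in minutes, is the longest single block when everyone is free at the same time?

Hassan free within 08:30–19:00: 08:30–10:00, 12:15–14:45, 15:15–16:15, 18:30–18:45.
Uma ∩ Yusuf: 11:45–13:15, 15:00–15:30.
Uma ∩ Yusuf ∩ Hassan: 12:15–13:15, 15:15–15:30.
Common window lengths: 60, 15 min; longest is 60.

60 minutes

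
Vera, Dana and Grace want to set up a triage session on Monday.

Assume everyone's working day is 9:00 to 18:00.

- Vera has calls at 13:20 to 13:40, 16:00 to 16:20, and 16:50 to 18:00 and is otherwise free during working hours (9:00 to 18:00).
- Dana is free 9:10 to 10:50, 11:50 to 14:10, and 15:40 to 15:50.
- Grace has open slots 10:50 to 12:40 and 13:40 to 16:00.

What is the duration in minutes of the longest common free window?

Vera free within 09:00–18:00: 09:00–13:20, 13:40–16:00, 16:20–16:50.
Vera ∩ Dana: 09:10–10:50, 11:50–13:20, 13:40–14:10, 15:40–15:50.
Vera ∩ Dana ∩ Grace: 11:50–12:40, 13:40–14:10, 15:40–15:50.
Common window lengths: 50, 30, 10 min; longest is 50.

50 minutes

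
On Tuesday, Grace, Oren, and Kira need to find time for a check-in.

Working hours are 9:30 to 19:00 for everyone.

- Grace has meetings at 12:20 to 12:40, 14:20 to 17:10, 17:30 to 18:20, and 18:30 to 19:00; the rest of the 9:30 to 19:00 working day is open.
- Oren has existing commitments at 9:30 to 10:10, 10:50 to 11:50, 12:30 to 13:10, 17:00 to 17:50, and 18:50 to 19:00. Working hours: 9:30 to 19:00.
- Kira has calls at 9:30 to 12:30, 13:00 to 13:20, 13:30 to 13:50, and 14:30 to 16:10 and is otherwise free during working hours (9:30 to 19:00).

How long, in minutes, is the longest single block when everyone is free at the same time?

Grace free within 09:30–19:00: 09:30–12:20, 12:40–14:20, 17:10–17:30, 18:20–18:30.
Oren free within 09:30–19:00: 10:10–10:50, 11:50–12:30, 13:10–17:00, 17:50–18:50.
Kira free within 09:30–19:00: 12:30–13:00, 13:20–13:30, 13:50–14:30, 16:10–19:00.
Grace ∩ Oren: 10:10–10:50, 11:50–12:20, 13:10–14:20, 18:20–18:30.
Grace ∩ Oren ∩ Kira: 13:20–13:30, 13:50–14:20, 18:20–18:30.
Common window lengths: 10, 30, 10 min; longest is 30.

30 minutes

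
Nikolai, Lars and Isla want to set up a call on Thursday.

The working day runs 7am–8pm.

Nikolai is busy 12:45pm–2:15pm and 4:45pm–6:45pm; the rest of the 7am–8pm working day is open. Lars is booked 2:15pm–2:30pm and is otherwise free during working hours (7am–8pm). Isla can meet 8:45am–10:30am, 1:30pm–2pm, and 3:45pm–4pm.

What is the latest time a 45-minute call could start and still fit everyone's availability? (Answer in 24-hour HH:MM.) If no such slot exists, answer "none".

Nikolai free within 07:00–20:00: 07:00–12:45, 14:15–16:45, 18:45–20:00.
Lars free within 07:00–20:00: 07:00–14:15, 14:30–20:00.
Nikolai ∩ Lars: 07:00–12:45, 14:30–16:45, 18:45–20:00.
Nikolai ∩ Lars ∩ Isla: 08:45–10:30, 15:45–16:00.
Windows ≥ 45 min: 08:45–10:30.
Latest start in the last window 08:45–10:30 is 10:30 − 45 min = 09:45.

09:45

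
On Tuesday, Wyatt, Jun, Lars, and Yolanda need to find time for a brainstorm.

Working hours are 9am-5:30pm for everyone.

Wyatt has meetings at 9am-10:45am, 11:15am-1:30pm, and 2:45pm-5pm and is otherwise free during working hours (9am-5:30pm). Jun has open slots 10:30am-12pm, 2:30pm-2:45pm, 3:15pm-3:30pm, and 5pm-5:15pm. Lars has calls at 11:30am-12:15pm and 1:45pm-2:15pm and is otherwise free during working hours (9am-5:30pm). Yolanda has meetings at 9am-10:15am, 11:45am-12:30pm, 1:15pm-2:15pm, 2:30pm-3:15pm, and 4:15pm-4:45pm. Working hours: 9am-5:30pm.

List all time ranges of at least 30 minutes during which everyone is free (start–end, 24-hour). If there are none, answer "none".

10:45–11:15

Wyatt free within 09:00–17:30: 10:45–11:15, 13:30–14:45, 17:00–17:30.
Lars free within 09:00–17:30: 09:00–11:30, 12:15–13:45, 14:15–17:30.
Yolanda free within 09:00–17:30: 10:15–11:45, 12:30–13:15, 14:15–14:30, 15:15–16:15, 16:45–17:30.
Wyatt ∩ Jun: 10:45–11:15, 14:30–14:45, 17:00–17:15.
Wyatt ∩ Jun ∩ Lars: 10:45–11:15, 14:30–14:45, 17:00–17:15.
Wyatt ∩ Jun ∩ Lars ∩ Yolanda: 10:45–11:15, 17:00–17:15.
Windows ≥ 30 min: 10:45–11:15.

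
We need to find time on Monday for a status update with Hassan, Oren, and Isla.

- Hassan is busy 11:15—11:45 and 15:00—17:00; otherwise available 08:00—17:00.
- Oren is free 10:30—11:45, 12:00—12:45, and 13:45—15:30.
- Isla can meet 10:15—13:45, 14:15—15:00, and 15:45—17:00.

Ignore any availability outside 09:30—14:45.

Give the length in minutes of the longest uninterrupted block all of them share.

Hassan free within 08:00–17:00: 08:00–11:15, 11:45–15:00.
Hassan ∩ Oren: 10:30–11:15, 12:00–12:45, 13:45–15:00.
Hassan ∩ Oren ∩ Isla: 10:30–11:15, 12:00–12:45, 14:15–15:00.
Restricted to 09:30–14:45: 10:30–11:15, 12:00–12:45, 14:15–14:45.
Common window lengths: 45, 45, 30 min; longest is 45.

45 minutes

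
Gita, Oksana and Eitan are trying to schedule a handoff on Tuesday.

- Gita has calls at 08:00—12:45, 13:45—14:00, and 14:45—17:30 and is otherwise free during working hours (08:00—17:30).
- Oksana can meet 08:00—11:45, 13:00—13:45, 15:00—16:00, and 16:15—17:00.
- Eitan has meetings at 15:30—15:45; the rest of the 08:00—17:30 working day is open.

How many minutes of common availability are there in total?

Gita free within 08:00–17:30: 12:45–13:45, 14:00–14:45.
Eitan free within 08:00–17:30: 08:00–15:30, 15:45–17:30.
Gita ∩ Oksana: 13:00–13:45.
Gita ∩ Oksana ∩ Eitan: 13:00–13:45.
Total common minutes: 45.

45 minutes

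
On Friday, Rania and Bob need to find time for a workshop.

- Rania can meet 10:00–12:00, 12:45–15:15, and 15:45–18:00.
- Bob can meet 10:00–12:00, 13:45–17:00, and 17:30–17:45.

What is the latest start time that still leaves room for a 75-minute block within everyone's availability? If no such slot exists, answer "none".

15:45

Rania ∩ Bob: 10:00–12:00, 13:45–15:15, 15:45–17:00, 17:30–17:45.
Windows ≥ 75 min: 10:00–12:00, 13:45–15:15, 15:45–17:00.
Latest start in the last window 15:45–17:00 is 17:00 − 75 min = 15:45.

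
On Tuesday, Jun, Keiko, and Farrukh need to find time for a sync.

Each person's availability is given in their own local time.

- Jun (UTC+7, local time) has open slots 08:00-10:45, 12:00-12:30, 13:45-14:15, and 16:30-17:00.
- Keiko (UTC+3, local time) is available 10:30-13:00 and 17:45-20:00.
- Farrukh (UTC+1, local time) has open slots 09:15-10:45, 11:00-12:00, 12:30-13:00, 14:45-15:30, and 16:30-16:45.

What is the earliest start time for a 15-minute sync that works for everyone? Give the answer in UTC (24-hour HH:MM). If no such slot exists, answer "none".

Jun → UTC: 01:00–03:45, 05:00–05:30, 06:45–07:15, 09:30–10:00.
Keiko → UTC: 07:30–10:00, 14:45–17:00.
Farrukh → UTC: 08:15–09:45, 10:00–11:00, 11:30–12:00, 13:45–14:30, 15:30–15:45.
Jun ∩ Keiko: 09:30–10:00.
Jun ∩ Keiko ∩ Farrukh: 09:30–09:45.
Windows ≥ 15 min: 09:30–09:45.
Earliest such window starts at 09:30.

09:30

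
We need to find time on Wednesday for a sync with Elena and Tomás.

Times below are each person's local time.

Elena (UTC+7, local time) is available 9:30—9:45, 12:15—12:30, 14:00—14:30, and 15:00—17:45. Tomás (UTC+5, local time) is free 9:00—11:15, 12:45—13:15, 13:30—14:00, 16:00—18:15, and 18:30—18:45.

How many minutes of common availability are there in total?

Elena → UTC: 02:30–02:45, 05:15–05:30, 07:00–07:30, 08:00–10:45.
Tomás → UTC: 04:00–06:15, 07:45–08:15, 08:30–09:00, 11:00–13:15, 13:30–13:45.
Elena ∩ Tomás: 05:15–05:30, 08:00–08:15, 08:30–09:00.
Total common minutes: 15 + 15 + 30 = 60.

60 minutes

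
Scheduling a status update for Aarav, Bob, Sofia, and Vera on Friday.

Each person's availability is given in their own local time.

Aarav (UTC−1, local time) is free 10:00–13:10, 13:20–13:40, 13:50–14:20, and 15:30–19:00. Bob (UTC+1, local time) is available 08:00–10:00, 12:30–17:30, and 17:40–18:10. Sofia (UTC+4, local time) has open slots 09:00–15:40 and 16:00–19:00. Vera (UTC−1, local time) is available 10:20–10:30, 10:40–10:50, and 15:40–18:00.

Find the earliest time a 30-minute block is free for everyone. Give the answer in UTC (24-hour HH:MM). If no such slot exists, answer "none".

Aarav → UTC: 11:00–14:10, 14:20–14:40, 14:50–15:20, 16:30–20:00.
Bob → UTC: 07:00–09:00, 11:30–16:30, 16:40–17:10.
Sofia → UTC: 05:00–11:40, 12:00–15:00.
Vera → UTC: 11:20–11:30, 11:40–11:50, 16:40–19:00.
Aarav ∩ Bob: 11:30–14:10, 14:20–14:40, 14:50–15:20, 16:40–17:10.
Aarav ∩ Bob ∩ Sofia: 11:30–11:40, 12:00–14:10, 14:20–14:40, 14:50–15:00.
Aarav ∩ Bob ∩ Sofia ∩ Vera: (none).
Windows ≥ 30 min: (none).

none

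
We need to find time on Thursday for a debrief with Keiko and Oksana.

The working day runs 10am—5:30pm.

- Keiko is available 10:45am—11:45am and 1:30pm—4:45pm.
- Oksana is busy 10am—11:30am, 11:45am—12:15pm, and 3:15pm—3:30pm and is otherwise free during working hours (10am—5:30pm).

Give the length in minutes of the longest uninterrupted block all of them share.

Oksana free within 10:00–17:30: 11:30–11:45, 12:15–15:15, 15:30–17:30.
Keiko ∩ Oksana: 11:30–11:45, 13:30–15:15, 15:30–16:45.
Common window lengths: 15, 105, 75 min; longest is 105.

105 minutes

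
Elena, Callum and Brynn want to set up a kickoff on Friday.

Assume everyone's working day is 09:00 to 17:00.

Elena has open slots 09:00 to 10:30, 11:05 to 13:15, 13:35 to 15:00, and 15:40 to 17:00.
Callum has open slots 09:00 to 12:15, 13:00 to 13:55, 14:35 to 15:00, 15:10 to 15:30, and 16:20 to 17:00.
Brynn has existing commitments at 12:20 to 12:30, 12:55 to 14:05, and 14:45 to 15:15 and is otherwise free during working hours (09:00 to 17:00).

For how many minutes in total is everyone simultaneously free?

210 minutes

Brynn free within 09:00–17:00: 09:00–12:20, 12:30–12:55, 14:05–14:45, 15:15–17:00.
Elena ∩ Callum: 09:00–10:30, 11:05–12:15, 13:00–13:15, 13:35–13:55, 14:35–15:00, 16:20–17:00.
Elena ∩ Callum ∩ Brynn: 09:00–10:30, 11:05–12:15, 14:35–14:45, 16:20–17:00.
Total common minutes: 90 + 70 + 10 + 40 = 210.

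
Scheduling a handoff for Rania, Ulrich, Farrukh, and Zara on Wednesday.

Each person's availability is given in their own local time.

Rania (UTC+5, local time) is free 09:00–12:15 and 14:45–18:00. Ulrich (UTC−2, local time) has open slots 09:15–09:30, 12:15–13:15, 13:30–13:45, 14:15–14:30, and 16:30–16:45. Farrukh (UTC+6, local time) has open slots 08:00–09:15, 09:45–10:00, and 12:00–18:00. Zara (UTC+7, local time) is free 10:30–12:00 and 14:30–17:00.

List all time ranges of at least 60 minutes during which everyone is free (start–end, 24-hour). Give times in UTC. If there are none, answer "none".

none

Rania → UTC: 04:00–07:15, 09:45–13:00.
Ulrich → UTC: 11:15–11:30, 14:15–15:15, 15:30–15:45, 16:15–16:30, 18:30–18:45.
Farrukh → UTC: 02:00–03:15, 03:45–04:00, 06:00–12:00.
Zara → UTC: 03:30–05:00, 07:30–10:00.
Rania ∩ Ulrich: 11:15–11:30.
Rania ∩ Ulrich ∩ Farrukh: 11:15–11:30.
Rania ∩ Ulrich ∩ Farrukh ∩ Zara: (none).
Windows ≥ 60 min: (none).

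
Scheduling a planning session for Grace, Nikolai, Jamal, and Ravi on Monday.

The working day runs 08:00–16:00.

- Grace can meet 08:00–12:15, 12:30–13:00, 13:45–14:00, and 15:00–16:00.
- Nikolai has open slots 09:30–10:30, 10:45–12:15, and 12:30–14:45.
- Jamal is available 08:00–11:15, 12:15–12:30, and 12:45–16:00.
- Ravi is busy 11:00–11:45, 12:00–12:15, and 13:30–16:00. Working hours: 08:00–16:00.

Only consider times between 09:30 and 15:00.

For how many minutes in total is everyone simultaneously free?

Ravi free within 08:00–16:00: 08:00–11:00, 11:45–12:00, 12:15–13:30.
Grace ∩ Nikolai: 09:30–10:30, 10:45–12:15, 12:30–13:00, 13:45–14:00.
Grace ∩ Nikolai ∩ Jamal: 09:30–10:30, 10:45–11:15, 12:45–13:00, 13:45–14:00.
Grace ∩ Nikolai ∩ Jamal ∩ Ravi: 09:30–10:30, 10:45–11:00, 12:45–13:00.
Restricted to 09:30–15:00: 09:30–10:30, 10:45–11:00, 12:45–13:00.
Total common minutes: 60 + 15 + 15 = 90.

90 minutes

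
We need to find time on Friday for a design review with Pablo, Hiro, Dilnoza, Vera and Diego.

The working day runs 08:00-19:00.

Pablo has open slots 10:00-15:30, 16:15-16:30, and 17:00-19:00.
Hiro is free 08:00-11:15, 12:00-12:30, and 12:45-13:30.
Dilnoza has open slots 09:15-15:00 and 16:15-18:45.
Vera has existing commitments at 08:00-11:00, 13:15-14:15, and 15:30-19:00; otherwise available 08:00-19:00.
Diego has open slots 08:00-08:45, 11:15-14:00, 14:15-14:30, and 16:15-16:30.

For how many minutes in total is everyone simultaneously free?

60 minutes

Vera free within 08:00–19:00: 11:00–13:15, 14:15–15:30.
Pablo ∩ Hiro: 10:00–11:15, 12:00–12:30, 12:45–13:30.
Pablo ∩ Hiro ∩ Dilnoza: 10:00–11:15, 12:00–12:30, 12:45–13:30.
Pablo ∩ Hiro ∩ Dilnoza ∩ Vera: 11:00–11:15, 12:00–12:30, 12:45–13:15.
Pablo ∩ Hiro ∩ Dilnoza ∩ Vera ∩ Diego: 12:00–12:30, 12:45–13:15.
Total common minutes: 30 + 30 = 60.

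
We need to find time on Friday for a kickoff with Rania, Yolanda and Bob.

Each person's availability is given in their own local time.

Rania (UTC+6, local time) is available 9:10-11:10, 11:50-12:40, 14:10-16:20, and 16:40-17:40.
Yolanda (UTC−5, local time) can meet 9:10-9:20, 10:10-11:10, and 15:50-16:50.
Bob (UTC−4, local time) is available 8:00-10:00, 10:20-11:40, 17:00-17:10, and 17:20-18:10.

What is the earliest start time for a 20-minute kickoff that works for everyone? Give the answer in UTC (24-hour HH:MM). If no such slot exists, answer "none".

Rania → UTC: 03:10–05:10, 05:50–06:40, 08:10–10:20, 10:40–11:40.
Yolanda → UTC: 14:10–14:20, 15:10–16:10, 20:50–21:50.
Bob → UTC: 12:00–14:00, 14:20–15:40, 21:00–21:10, 21:20–22:10.
Rania ∩ Yolanda: (none).
Rania ∩ Yolanda ∩ Bob: (none).
Windows ≥ 20 min: (none).

none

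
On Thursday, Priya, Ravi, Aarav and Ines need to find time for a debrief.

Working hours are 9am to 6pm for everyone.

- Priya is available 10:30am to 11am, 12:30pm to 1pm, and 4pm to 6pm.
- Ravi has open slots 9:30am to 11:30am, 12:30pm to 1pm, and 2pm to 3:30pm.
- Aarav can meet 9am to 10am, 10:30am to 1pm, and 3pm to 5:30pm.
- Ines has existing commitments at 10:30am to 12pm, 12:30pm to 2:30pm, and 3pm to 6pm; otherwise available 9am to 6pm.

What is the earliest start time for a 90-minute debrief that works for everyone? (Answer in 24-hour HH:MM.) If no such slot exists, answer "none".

Ines free within 09:00–18:00: 09:00–10:30, 12:00–12:30, 14:30–15:00.
Priya ∩ Ravi: 10:30–11:00, 12:30–13:00.
Priya ∩ Ravi ∩ Aarav: 10:30–11:00, 12:30–13:00.
Priya ∩ Ravi ∩ Aarav ∩ Ines: (none).
Windows ≥ 90 min: (none).

none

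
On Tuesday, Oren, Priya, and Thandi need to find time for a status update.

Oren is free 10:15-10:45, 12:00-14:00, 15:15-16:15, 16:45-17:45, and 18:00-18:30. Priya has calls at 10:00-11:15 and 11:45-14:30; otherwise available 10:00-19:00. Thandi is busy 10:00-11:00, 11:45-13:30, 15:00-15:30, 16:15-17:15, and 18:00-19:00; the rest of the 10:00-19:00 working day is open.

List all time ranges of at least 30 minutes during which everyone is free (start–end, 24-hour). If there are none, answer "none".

15:30–16:15, 17:15–17:45

Priya free within 10:00–19:00: 11:15–11:45, 14:30–19:00.
Thandi free within 10:00–19:00: 11:00–11:45, 13:30–15:00, 15:30–16:15, 17:15–18:00.
Oren ∩ Priya: 15:15–16:15, 16:45–17:45, 18:00–18:30.
Oren ∩ Priya ∩ Thandi: 15:30–16:15, 17:15–17:45.
Windows ≥ 30 min: 15:30–16:15, 17:15–17:45.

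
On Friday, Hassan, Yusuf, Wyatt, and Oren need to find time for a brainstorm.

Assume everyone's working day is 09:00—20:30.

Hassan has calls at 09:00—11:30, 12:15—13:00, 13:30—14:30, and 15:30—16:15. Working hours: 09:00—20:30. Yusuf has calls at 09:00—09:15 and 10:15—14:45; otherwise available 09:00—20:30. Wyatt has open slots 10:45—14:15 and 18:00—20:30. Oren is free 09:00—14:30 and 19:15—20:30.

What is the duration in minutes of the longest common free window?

75 minutes

Hassan free within 09:00–20:30: 11:30–12:15, 13:00–13:30, 14:30–15:30, 16:15–20:30.
Yusuf free within 09:00–20:30: 09:15–10:15, 14:45–20:30.
Hassan ∩ Yusuf: 14:45–15:30, 16:15–20:30.
Hassan ∩ Yusuf ∩ Wyatt: 18:00–20:30.
Hassan ∩ Yusuf ∩ Wyatt ∩ Oren: 19:15–20:30.
Single common window of 75 minutes.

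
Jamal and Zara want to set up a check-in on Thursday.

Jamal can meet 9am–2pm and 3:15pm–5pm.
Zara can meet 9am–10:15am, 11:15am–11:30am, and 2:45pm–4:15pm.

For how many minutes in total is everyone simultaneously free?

150 minutes

Jamal ∩ Zara: 09:00–10:15, 11:15–11:30, 15:15–16:15.
Total common minutes: 75 + 15 + 60 = 150.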